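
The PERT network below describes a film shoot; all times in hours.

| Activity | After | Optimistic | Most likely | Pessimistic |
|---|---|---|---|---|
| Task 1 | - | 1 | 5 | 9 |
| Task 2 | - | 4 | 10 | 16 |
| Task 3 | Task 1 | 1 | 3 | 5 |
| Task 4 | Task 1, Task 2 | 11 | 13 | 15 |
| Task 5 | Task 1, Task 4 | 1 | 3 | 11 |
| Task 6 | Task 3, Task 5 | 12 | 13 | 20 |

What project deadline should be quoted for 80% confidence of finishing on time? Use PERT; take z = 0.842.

te_Task 1 = (1 + 4·5 + 9)/6 = 30/6 = 5; σ²_Task 1 = ((9−1)/6)² = 1.778
te_Task 2 = (4 + 4·10 + 16)/6 = 60/6 = 10; σ²_Task 2 = ((16−4)/6)² = 4.000
te_Task 3 = (1 + 4·3 + 5)/6 = 18/6 = 3; σ²_Task 3 = ((5−1)/6)² = 0.444
te_Task 4 = (11 + 4·13 + 15)/6 = 78/6 = 13; σ²_Task 4 = ((15−11)/6)² = 0.444
te_Task 5 = (1 + 4·3 + 11)/6 = 24/6 = 4; σ²_Task 5 = ((11−1)/6)² = 2.778
te_Task 6 = (12 + 4·13 + 20)/6 = 84/6 = 14; σ²_Task 6 = ((20−12)/6)² = 1.778

Forward pass:
ES_Task 1 = 0; EF_Task 1 = 5
ES_Task 2 = 0; EF_Task 2 = 10
ES_Task 3 = 5; EF_Task 3 = 5+3 = 8
ES_Task 4 = max(EF_Task 1=5, EF_Task 2=10) = 10; EF_Task 4 = 10+13 = 23
ES_Task 5 = max(EF_Task 1=5, EF_Task 4=23) = 23; EF_Task 5 = 23+4 = 27
ES_Task 6 = max(EF_Task 3=8, EF_Task 5=27) = 27; EF_Task 6 = 27+14 = 41
Expected project duration μ = 41 hours. Critical path: Task 2 → Task 4 → Task 5 → Task 6.

Variance along critical path = 4.000 + 0.444 + 2.778 + 1.778 = 9.000; σ = 3.000 hours.
D = μ + z·σ = 41 + 0.842·3.000 = 43.5 hours

43.5 hours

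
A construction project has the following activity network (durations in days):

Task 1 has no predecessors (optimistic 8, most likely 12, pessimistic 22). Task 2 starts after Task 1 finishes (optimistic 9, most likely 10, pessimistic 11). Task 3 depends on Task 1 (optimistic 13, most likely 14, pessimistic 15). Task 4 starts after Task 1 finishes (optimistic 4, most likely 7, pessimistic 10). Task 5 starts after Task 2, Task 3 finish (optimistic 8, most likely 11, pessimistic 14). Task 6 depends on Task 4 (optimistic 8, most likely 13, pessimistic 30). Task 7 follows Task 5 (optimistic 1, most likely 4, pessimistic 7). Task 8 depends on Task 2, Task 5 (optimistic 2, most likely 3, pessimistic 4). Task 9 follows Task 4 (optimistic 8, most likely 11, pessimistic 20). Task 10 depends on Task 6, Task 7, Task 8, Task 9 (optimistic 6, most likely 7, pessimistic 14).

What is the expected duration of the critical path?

te_Task 1 = (8 + 4·12 + 22)/6 = 78/6 = 13
te_Task 2 = (9 + 4·10 + 11)/6 = 60/6 = 10
te_Task 3 = (13 + 4·14 + 15)/6 = 84/6 = 14
te_Task 4 = (4 + 4·7 + 10)/6 = 42/6 = 7
te_Task 5 = (8 + 4·11 + 14)/6 = 66/6 = 11
te_Task 6 = (8 + 4·13 + 30)/6 = 90/6 = 15
te_Task 7 = (1 + 4·4 + 7)/6 = 24/6 = 4
te_Task 8 = (2 + 4·3 + 4)/6 = 18/6 = 3
te_Task 9 = (8 + 4·11 + 20)/6 = 72/6 = 12
te_Task 10 = (6 + 4·7 + 14)/6 = 48/6 = 8

Forward pass:
ES_Task 1 = 0; EF_Task 1 = 13
ES_Task 2 = 13; EF_Task 2 = 13+10 = 23
ES_Task 3 = 13; EF_Task 3 = 13+14 = 27
ES_Task 4 = 13; EF_Task 4 = 13+7 = 20
ES_Task 5 = max(EF_Task 2=23, EF_Task 3=27) = 27; EF_Task 5 = 27+11 = 38
ES_Task 6 = 20; EF_Task 6 = 20+15 = 35
ES_Task 7 = 38; EF_Task 7 = 38+4 = 42
ES_Task 8 = max(EF_Task 2=23, EF_Task 5=38) = 38; EF_Task 8 = 38+3 = 41
ES_Task 9 = 20; EF_Task 9 = 20+12 = 32
ES_Task 10 = max(EF_Task 6=35, EF_Task 7=42, EF_Task 8=41, EF_Task 9=32) = 42; EF_Task 10 = 42+8 = 50
Expected project duration μ = 50 days. Critical path: Task 1 → Task 3 → Task 5 → Task 7 → Task 10.

50 days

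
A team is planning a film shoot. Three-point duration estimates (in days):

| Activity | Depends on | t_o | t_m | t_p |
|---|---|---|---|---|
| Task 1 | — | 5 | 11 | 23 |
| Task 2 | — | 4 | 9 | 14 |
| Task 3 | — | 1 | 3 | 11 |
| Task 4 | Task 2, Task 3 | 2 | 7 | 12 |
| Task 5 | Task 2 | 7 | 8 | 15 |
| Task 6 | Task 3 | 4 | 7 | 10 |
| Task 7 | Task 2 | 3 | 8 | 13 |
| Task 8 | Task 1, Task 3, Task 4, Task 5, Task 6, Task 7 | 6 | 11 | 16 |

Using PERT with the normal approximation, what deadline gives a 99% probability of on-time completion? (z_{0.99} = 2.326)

35.3 days

te_Task 1 = (5 + 4·11 + 23)/6 = 72/6 = 12; σ²_Task 1 = ((23−5)/6)² = 9.000
te_Task 2 = (4 + 4·9 + 14)/6 = 54/6 = 9; σ²_Task 2 = ((14−4)/6)² = 2.778
te_Task 3 = (1 + 4·3 + 11)/6 = 24/6 = 4; σ²_Task 3 = ((11−1)/6)² = 2.778
te_Task 4 = (2 + 4·7 + 12)/6 = 42/6 = 7; σ²_Task 4 = ((12−2)/6)² = 2.778
te_Task 5 = (7 + 4·8 + 15)/6 = 54/6 = 9; σ²_Task 5 = ((15−7)/6)² = 1.778
te_Task 6 = (4 + 4·7 + 10)/6 = 42/6 = 7; σ²_Task 6 = ((10−4)/6)² = 1.000
te_Task 7 = (3 + 4·8 + 13)/6 = 48/6 = 8; σ²_Task 7 = ((13−3)/6)² = 2.778
te_Task 8 = (6 + 4·11 + 16)/6 = 66/6 = 11; σ²_Task 8 = ((16−6)/6)² = 2.778

Forward pass:
ES_Task 1 = 0; EF_Task 1 = 12
ES_Task 2 = 0; EF_Task 2 = 9
ES_Task 3 = 0; EF_Task 3 = 4
ES_Task 4 = max(EF_Task 2=9, EF_Task 3=4) = 9; EF_Task 4 = 9+7 = 16
ES_Task 5 = 9; EF_Task 5 = 9+9 = 18
ES_Task 6 = 4; EF_Task 6 = 4+7 = 11
ES_Task 7 = 9; EF_Task 7 = 9+8 = 17
ES_Task 8 = max(EF_Task 1=12, EF_Task 3=4, EF_Task 4=16, EF_Task 5=18, EF_Task 6=11, EF_Task 7=17) = 18; EF_Task 8 = 18+11 = 29
Expected project duration μ = 29 days. Critical path: Task 2 → Task 5 → Task 8.

Variance along critical path = 2.778 + 1.778 + 2.778 = 7.333; σ = 2.708 days.
D = μ + z·σ = 29 + 2.326·2.708 = 35.3 days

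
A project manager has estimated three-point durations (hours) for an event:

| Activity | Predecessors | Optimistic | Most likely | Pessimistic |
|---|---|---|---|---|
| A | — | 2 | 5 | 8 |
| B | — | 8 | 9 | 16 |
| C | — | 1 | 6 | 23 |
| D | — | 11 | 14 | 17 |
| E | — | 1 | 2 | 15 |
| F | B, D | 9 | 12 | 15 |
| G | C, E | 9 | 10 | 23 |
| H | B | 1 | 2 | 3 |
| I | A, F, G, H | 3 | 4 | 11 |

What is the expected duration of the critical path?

te_A = (2 + 4·5 + 8)/6 = 30/6 = 5
te_B = (8 + 4·9 + 16)/6 = 60/6 = 10
te_C = (1 + 4·6 + 23)/6 = 48/6 = 8
te_D = (11 + 4·14 + 17)/6 = 84/6 = 14
te_E = (1 + 4·2 + 15)/6 = 24/6 = 4
te_F = (9 + 4·12 + 15)/6 = 72/6 = 12
te_G = (9 + 4·10 + 23)/6 = 72/6 = 12
te_H = (1 + 4·2 + 3)/6 = 12/6 = 2
te_I = (3 + 4·4 + 11)/6 = 30/6 = 5

Forward pass:
ES_A = 0; EF_A = 5
ES_B = 0; EF_B = 10
ES_C = 0; EF_C = 8
ES_D = 0; EF_D = 14
ES_E = 0; EF_E = 4
ES_F = max(EF_B=10, EF_D=14) = 14; EF_F = 14+12 = 26
ES_G = max(EF_C=8, EF_E=4) = 8; EF_G = 8+12 = 20
ES_H = 10; EF_H = 10+2 = 12
ES_I = max(EF_A=5, EF_F=26, EF_G=20, EF_H=12) = 26; EF_I = 26+5 = 31
Expected project duration μ = 31 hours. Critical path: D → F → I.

31 hours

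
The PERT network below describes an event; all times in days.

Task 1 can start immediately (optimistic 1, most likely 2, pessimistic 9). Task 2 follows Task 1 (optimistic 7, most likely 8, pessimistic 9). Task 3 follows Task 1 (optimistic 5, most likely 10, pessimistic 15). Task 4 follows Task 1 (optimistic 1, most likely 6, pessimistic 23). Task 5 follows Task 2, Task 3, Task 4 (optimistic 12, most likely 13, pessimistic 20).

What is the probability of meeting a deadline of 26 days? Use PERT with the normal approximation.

te_Task 1 = (1 + 4·2 + 9)/6 = 18/6 = 3; σ²_Task 1 = ((9−1)/6)² = 1.778
te_Task 2 = (7 + 4·8 + 9)/6 = 48/6 = 8; σ²_Task 2 = ((9−7)/6)² = 0.111
te_Task 3 = (5 + 4·10 + 15)/6 = 60/6 = 10; σ²_Task 3 = ((15−5)/6)² = 2.778
te_Task 4 = (1 + 4·6 + 23)/6 = 48/6 = 8; σ²_Task 4 = ((23−1)/6)² = 13.444
te_Task 5 = (12 + 4·13 + 20)/6 = 84/6 = 14; σ²_Task 5 = ((20−12)/6)² = 1.778

Forward pass:
ES_Task 1 = 0; EF_Task 1 = 3
ES_Task 2 = 3; EF_Task 2 = 3+8 = 11
ES_Task 3 = 3; EF_Task 3 = 3+10 = 13
ES_Task 4 = 3; EF_Task 4 = 3+8 = 11
ES_Task 5 = max(EF_Task 2=11, EF_Task 3=13, EF_Task 4=11) = 13; EF_Task 5 = 13+14 = 27
Expected project duration μ = 27 days. Critical path: Task 1 → Task 3 → Task 5.

Variance along critical path = 1.778 + 2.778 + 1.778 = 6.333; σ = √6.333 = 2.517 days.
Z = (26 − 27) / 2.517 = -0.397
P(T ≤ 26) = Φ(-0.397) ≈ 0.346

0.346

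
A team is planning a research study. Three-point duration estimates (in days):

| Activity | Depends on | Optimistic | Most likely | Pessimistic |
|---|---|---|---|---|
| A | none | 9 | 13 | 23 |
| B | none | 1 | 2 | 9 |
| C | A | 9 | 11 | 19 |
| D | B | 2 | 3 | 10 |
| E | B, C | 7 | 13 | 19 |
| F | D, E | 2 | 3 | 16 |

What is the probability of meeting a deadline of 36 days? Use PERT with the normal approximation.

te_A = (9 + 4·13 + 23)/6 = 84/6 = 14; σ²_A = ((23−9)/6)² = 5.444
te_B = (1 + 4·2 + 9)/6 = 18/6 = 3; σ²_B = ((9−1)/6)² = 1.778
te_C = (9 + 4·11 + 19)/6 = 72/6 = 12; σ²_C = ((19−9)/6)² = 2.778
te_D = (2 + 4·3 + 10)/6 = 24/6 = 4; σ²_D = ((10−2)/6)² = 1.778
te_E = (7 + 4·13 + 19)/6 = 78/6 = 13; σ²_E = ((19−7)/6)² = 4.000
te_F = (2 + 4·3 + 16)/6 = 30/6 = 5; σ²_F = ((16−2)/6)² = 5.444

Forward pass:
ES_A = 0; EF_A = 14
ES_B = 0; EF_B = 3
ES_C = 14; EF_C = 14+12 = 26
ES_D = 3; EF_D = 3+4 = 7
ES_E = max(EF_B=3, EF_C=26) = 26; EF_E = 26+13 = 39
ES_F = max(EF_D=7, EF_E=39) = 39; EF_F = 39+5 = 44
Expected project duration μ = 44 days. Critical path: A → C → E → F.

Variance along critical path = 5.444 + 2.778 + 4.000 + 5.444 = 17.667; σ = √17.667 = 4.203 days.
Z = (36 − 44) / 4.203 = -1.903
P(T ≤ 36) = Φ(-1.903) ≈ 0.028

0.028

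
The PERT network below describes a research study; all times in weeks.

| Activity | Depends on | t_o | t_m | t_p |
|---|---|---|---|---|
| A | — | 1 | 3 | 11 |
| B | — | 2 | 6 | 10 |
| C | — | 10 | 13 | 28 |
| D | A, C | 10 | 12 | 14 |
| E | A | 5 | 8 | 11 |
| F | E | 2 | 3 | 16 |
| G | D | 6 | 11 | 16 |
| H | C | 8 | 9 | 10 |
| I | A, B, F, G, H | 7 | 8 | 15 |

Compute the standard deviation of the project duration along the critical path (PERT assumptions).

3.74 weeks

te_A = (1 + 4·3 + 11)/6 = 24/6 = 4; σ²_A = ((11−1)/6)² = 2.778
te_B = (2 + 4·6 + 10)/6 = 36/6 = 6; σ²_B = ((10−2)/6)² = 1.778
te_C = (10 + 4·13 + 28)/6 = 90/6 = 15; σ²_C = ((28−10)/6)² = 9.000
te_D = (10 + 4·12 + 14)/6 = 72/6 = 12; σ²_D = ((14−10)/6)² = 0.444
te_E = (5 + 4·8 + 11)/6 = 48/6 = 8; σ²_E = ((11−5)/6)² = 1.000
te_F = (2 + 4·3 + 16)/6 = 30/6 = 5; σ²_F = ((16−2)/6)² = 5.444
te_G = (6 + 4·11 + 16)/6 = 66/6 = 11; σ²_G = ((16−6)/6)² = 2.778
te_H = (8 + 4·9 + 10)/6 = 54/6 = 9; σ²_H = ((10−8)/6)² = 0.111
te_I = (7 + 4·8 + 15)/6 = 54/6 = 9; σ²_I = ((15−7)/6)² = 1.778

Forward pass:
ES_A = 0; EF_A = 4
ES_B = 0; EF_B = 6
ES_C = 0; EF_C = 15
ES_D = max(EF_A=4, EF_C=15) = 15; EF_D = 15+12 = 27
ES_E = 4; EF_E = 4+8 = 12
ES_F = 12; EF_F = 12+5 = 17
ES_G = 27; EF_G = 27+11 = 38
ES_H = 15; EF_H = 15+9 = 24
ES_I = max(EF_A=4, EF_B=6, EF_F=17, EF_G=38, EF_H=24) = 38; EF_I = 38+9 = 47
Expected project duration μ = 47 weeks. Critical path: C → D → G → I.

Variance along critical path = 9.000 + 0.444 + 2.778 + 1.778 = 14.000
σ = √14.000 = 3.742 weeks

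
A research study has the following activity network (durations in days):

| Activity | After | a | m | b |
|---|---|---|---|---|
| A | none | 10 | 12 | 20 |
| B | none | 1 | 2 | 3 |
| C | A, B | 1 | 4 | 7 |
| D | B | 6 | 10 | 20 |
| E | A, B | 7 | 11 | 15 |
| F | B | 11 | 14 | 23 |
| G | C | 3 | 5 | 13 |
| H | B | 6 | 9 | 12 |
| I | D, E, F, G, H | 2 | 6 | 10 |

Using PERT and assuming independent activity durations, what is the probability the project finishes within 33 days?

te_A = (10 + 4·12 + 20)/6 = 78/6 = 13; σ²_A = ((20−10)/6)² = 2.778
te_B = (1 + 4·2 + 3)/6 = 12/6 = 2; σ²_B = ((3−1)/6)² = 0.111
te_C = (1 + 4·4 + 7)/6 = 24/6 = 4; σ²_C = ((7−1)/6)² = 1.000
te_D = (6 + 4·10 + 20)/6 = 66/6 = 11; σ²_D = ((20−6)/6)² = 5.444
te_E = (7 + 4·11 + 15)/6 = 66/6 = 11; σ²_E = ((15−7)/6)² = 1.778
te_F = (11 + 4·14 + 23)/6 = 90/6 = 15; σ²_F = ((23−11)/6)² = 4.000
te_G = (3 + 4·5 + 13)/6 = 36/6 = 6; σ²_G = ((13−3)/6)² = 2.778
te_H = (6 + 4·9 + 12)/6 = 54/6 = 9; σ²_H = ((12−6)/6)² = 1.000
te_I = (2 + 4·6 + 10)/6 = 36/6 = 6; σ²_I = ((10−2)/6)² = 1.778

Forward pass:
ES_A = 0; EF_A = 13
ES_B = 0; EF_B = 2
ES_C = max(EF_A=13, EF_B=2) = 13; EF_C = 13+4 = 17
ES_D = 2; EF_D = 2+11 = 13
ES_E = max(EF_A=13, EF_B=2) = 13; EF_E = 13+11 = 24
ES_F = 2; EF_F = 2+15 = 17
ES_G = 17; EF_G = 17+6 = 23
ES_H = 2; EF_H = 2+9 = 11
ES_I = max(EF_D=13, EF_E=24, EF_F=17, EF_G=23, EF_H=11) = 24; EF_I = 24+6 = 30
Expected project duration μ = 30 days. Critical path: A → E → I.

Variance along critical path = 2.778 + 1.778 + 1.778 = 6.333; σ = √6.333 = 2.517 days.
Z = (33 − 30) / 2.517 = 1.192
P(T ≤ 33) = Φ(1.192) ≈ 0.883

0.883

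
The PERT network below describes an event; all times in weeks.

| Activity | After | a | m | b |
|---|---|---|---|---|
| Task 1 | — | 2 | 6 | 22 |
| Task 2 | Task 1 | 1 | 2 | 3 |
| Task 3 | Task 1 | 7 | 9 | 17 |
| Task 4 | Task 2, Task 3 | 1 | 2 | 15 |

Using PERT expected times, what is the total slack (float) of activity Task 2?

8 weeks

te_Task 1 = (2 + 4·6 + 22)/6 = 48/6 = 8
te_Task 2 = (1 + 4·2 + 3)/6 = 12/6 = 2
te_Task 3 = (7 + 4·9 + 17)/6 = 60/6 = 10
te_Task 4 = (1 + 4·2 + 15)/6 = 24/6 = 4

Forward pass:
ES_Task 1 = 0; EF_Task 1 = 8
ES_Task 2 = 8; EF_Task 2 = 8+2 = 10
ES_Task 3 = 8; EF_Task 3 = 8+10 = 18
ES_Task 4 = max(EF_Task 2=10, EF_Task 3=18) = 18; EF_Task 4 = 18+4 = 22
Expected project duration μ = 22 weeks. Critical path: Task 1 → Task 3 → Task 4.

Backward pass:
LF_Task 4 = 22; LS_Task 4 = 22−4 = 18
LF_Task 3 = LS_Task 4 = 18; LS_Task 3 = 18−10 = 8
LF_Task 2 = LS_Task 4 = 18; LS_Task 2 = 18−2 = 16
LF_Task 1 = min(LS_Task 2=16, LS_Task 3=8) = 8; LS_Task 1 = 8−8 = 0
Slack_Task 2 = LS_Task 2 − ES_Task 2 = 16 − 8 = 8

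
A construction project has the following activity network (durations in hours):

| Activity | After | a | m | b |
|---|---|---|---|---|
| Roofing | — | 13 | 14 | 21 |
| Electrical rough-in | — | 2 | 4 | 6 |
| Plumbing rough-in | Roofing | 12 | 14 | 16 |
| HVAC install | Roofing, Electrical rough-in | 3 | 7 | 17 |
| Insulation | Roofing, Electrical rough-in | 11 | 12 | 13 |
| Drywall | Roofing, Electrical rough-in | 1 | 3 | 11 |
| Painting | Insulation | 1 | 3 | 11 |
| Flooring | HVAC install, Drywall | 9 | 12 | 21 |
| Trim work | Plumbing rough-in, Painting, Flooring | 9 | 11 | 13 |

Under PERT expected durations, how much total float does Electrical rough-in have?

te_Roofing = (13 + 4·14 + 21)/6 = 90/6 = 15
te_Electrical rough-in = (2 + 4·4 + 6)/6 = 24/6 = 4
te_Plumbing rough-in = (12 + 4·14 + 16)/6 = 84/6 = 14
te_HVAC install = (3 + 4·7 + 17)/6 = 48/6 = 8
te_Insulation = (11 + 4·12 + 13)/6 = 72/6 = 12
te_Drywall = (1 + 4·3 + 11)/6 = 24/6 = 4
te_Painting = (1 + 4·3 + 11)/6 = 24/6 = 4
te_Flooring = (9 + 4·12 + 21)/6 = 78/6 = 13
te_Trim work = (9 + 4·11 + 13)/6 = 66/6 = 11

Forward pass:
ES_Roofing = 0; EF_Roofing = 15
ES_Electrical rough-in = 0; EF_Electrical rough-in = 4
ES_Plumbing rough-in = 15; EF_Plumbing rough-in = 15+14 = 29
ES_HVAC install = max(EF_Roofing=15, EF_Electrical rough-in=4) = 15; EF_HVAC install = 15+8 = 23
ES_Insulation = max(EF_Roofing=15, EF_Electrical rough-in=4) = 15; EF_Insulation = 15+12 = 27
ES_Drywall = max(EF_Roofing=15, EF_Electrical rough-in=4) = 15; EF_Drywall = 15+4 = 19
ES_Painting = 27; EF_Painting = 27+4 = 31
ES_Flooring = max(EF_HVAC install=23, EF_Drywall=19) = 23; EF_Flooring = 23+13 = 36
ES_Trim work = max(EF_Plumbing rough-in=29, EF_Painting=31, EF_Flooring=36) = 36; EF_Trim work = 36+11 = 47
Expected project duration μ = 47 hours. Critical path: Roofing → HVAC install → Flooring → Trim work.

Backward pass:
LF_Trim work = 47; LS_Trim work = 47−11 = 36
LF_Flooring = LS_Trim work = 36; LS_Flooring = 36−13 = 23
LF_Painting = LS_Trim work = 36; LS_Painting = 36−4 = 32
LF_Drywall = LS_Flooring = 23; LS_Drywall = 23−4 = 19
LF_Insulation = LS_Painting = 32; LS_Insulation = 32−12 = 20
LF_HVAC install = LS_Flooring = 23; LS_HVAC install = 23−8 = 15
LF_Plumbing rough-in = LS_Trim work = 36; LS_Plumbing rough-in = 36−14 = 22
LF_Electrical rough-in = min(LS_HVAC install=15, LS_Insulation=20, LS_Drywall=19) = 15; LS_Electrical rough-in = 15−4 = 11
LF_Roofing = min(LS_Plumbing rough-in=22, LS_HVAC install=15, LS_Insulation=20, LS_Drywall=19) = 15; LS_Roofing = 15−15 = 0
Slack_Electrical rough-in = LS_Electrical rough-in − ES_Electrical rough-in = 11 − 0 = 11

11 hours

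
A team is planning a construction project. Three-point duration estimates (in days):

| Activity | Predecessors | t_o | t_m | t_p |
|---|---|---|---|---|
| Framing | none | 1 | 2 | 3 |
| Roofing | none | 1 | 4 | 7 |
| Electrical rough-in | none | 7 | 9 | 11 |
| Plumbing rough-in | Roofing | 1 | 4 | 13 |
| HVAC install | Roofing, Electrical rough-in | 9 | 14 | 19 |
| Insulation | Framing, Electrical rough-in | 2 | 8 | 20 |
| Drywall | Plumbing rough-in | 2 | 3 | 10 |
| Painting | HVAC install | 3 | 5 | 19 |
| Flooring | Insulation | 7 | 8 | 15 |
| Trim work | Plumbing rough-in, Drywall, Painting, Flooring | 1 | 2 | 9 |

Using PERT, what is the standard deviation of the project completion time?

3.48 days

te_Framing = (1 + 4·2 + 3)/6 = 12/6 = 2; σ²_Framing = ((3−1)/6)² = 0.111
te_Roofing = (1 + 4·4 + 7)/6 = 24/6 = 4; σ²_Roofing = ((7−1)/6)² = 1.000
te_Electrical rough-in = (7 + 4·9 + 11)/6 = 54/6 = 9; σ²_Electrical rough-in = ((11−7)/6)² = 0.444
te_Plumbing rough-in = (1 + 4·4 + 13)/6 = 30/6 = 5; σ²_Plumbing rough-in = ((13−1)/6)² = 4.000
te_HVAC install = (9 + 4·14 + 19)/6 = 84/6 = 14; σ²_HVAC install = ((19−9)/6)² = 2.778
te_Insulation = (2 + 4·8 + 20)/6 = 54/6 = 9; σ²_Insulation = ((20−2)/6)² = 9.000
te_Drywall = (2 + 4·3 + 10)/6 = 24/6 = 4; σ²_Drywall = ((10−2)/6)² = 1.778
te_Painting = (3 + 4·5 + 19)/6 = 42/6 = 7; σ²_Painting = ((19−3)/6)² = 7.111
te_Flooring = (7 + 4·8 + 15)/6 = 54/6 = 9; σ²_Flooring = ((15−7)/6)² = 1.778
te_Trim work = (1 + 4·2 + 9)/6 = 18/6 = 3; σ²_Trim work = ((9−1)/6)² = 1.778

Forward pass:
ES_Framing = 0; EF_Framing = 2
ES_Roofing = 0; EF_Roofing = 4
ES_Electrical rough-in = 0; EF_Electrical rough-in = 9
ES_Plumbing rough-in = 4; EF_Plumbing rough-in = 4+5 = 9
ES_HVAC install = max(EF_Roofing=4, EF_Electrical rough-in=9) = 9; EF_HVAC install = 9+14 = 23
ES_Insulation = max(EF_Framing=2, EF_Electrical rough-in=9) = 9; EF_Insulation = 9+9 = 18
ES_Drywall = 9; EF_Drywall = 9+4 = 13
ES_Painting = 23; EF_Painting = 23+7 = 30
ES_Flooring = 18; EF_Flooring = 18+9 = 27
ES_Trim work = max(EF_Plumbing rough-in=9, EF_Drywall=13, EF_Painting=30, EF_Flooring=27) = 30; EF_Trim work = 30+3 = 33
Expected project duration μ = 33 days. Critical path: Electrical rough-in → HVAC install → Painting → Trim work.

Variance along critical path = 0.444 + 2.778 + 7.111 + 1.778 = 12.111
σ = √12.111 = 3.480 days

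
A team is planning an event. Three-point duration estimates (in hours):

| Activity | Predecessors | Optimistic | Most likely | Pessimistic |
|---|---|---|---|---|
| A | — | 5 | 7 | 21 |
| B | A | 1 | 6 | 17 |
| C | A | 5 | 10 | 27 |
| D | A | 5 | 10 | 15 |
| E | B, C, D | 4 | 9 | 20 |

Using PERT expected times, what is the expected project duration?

31 hours

te_A = (5 + 4·7 + 21)/6 = 54/6 = 9
te_B = (1 + 4·6 + 17)/6 = 42/6 = 7
te_C = (5 + 4·10 + 27)/6 = 72/6 = 12
te_D = (5 + 4·10 + 15)/6 = 60/6 = 10
te_E = (4 + 4·9 + 20)/6 = 60/6 = 10

Forward pass:
ES_A = 0; EF_A = 9
ES_B = 9; EF_B = 9+7 = 16
ES_C = 9; EF_C = 9+12 = 21
ES_D = 9; EF_D = 9+10 = 19
ES_E = max(EF_B=16, EF_C=21, EF_D=19) = 21; EF_E = 21+10 = 31
Expected project duration μ = 31 hours. Critical path: A → C → E.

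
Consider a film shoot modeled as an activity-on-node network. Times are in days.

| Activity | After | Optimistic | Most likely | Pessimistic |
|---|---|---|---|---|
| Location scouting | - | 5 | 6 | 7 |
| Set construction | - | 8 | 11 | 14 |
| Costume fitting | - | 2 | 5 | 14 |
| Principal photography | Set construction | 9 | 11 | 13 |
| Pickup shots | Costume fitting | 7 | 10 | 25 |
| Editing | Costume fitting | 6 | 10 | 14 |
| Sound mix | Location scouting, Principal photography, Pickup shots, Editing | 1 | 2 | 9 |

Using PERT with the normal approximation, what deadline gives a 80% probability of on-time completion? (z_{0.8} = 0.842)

26.5 days

te_Location scouting = (5 + 4·6 + 7)/6 = 36/6 = 6; σ²_Location scouting = ((7−5)/6)² = 0.111
te_Set construction = (8 + 4·11 + 14)/6 = 66/6 = 11; σ²_Set construction = ((14−8)/6)² = 1.000
te_Costume fitting = (2 + 4·5 + 14)/6 = 36/6 = 6; σ²_Costume fitting = ((14−2)/6)² = 4.000
te_Principal photography = (9 + 4·11 + 13)/6 = 66/6 = 11; σ²_Principal photography = ((13−9)/6)² = 0.444
te_Pickup shots = (7 + 4·10 + 25)/6 = 72/6 = 12; σ²_Pickup shots = ((25−7)/6)² = 9.000
te_Editing = (6 + 4·10 + 14)/6 = 60/6 = 10; σ²_Editing = ((14−6)/6)² = 1.778
te_Sound mix = (1 + 4·2 + 9)/6 = 18/6 = 3; σ²_Sound mix = ((9−1)/6)² = 1.778

Forward pass:
ES_Location scouting = 0; EF_Location scouting = 6
ES_Set construction = 0; EF_Set construction = 11
ES_Costume fitting = 0; EF_Costume fitting = 6
ES_Principal photography = 11; EF_Principal photography = 11+11 = 22
ES_Pickup shots = 6; EF_Pickup shots = 6+12 = 18
ES_Editing = 6; EF_Editing = 6+10 = 16
ES_Sound mix = max(EF_Location scouting=6, EF_Principal photography=22, EF_Pickup shots=18, EF_Editing=16) = 22; EF_Sound mix = 22+3 = 25
Expected project duration μ = 25 days. Critical path: Set construction → Principal photography → Sound mix.

Variance along critical path = 1.000 + 0.444 + 1.778 = 3.222; σ = 1.795 days.
D = μ + z·σ = 25 + 0.842·1.795 = 26.5 days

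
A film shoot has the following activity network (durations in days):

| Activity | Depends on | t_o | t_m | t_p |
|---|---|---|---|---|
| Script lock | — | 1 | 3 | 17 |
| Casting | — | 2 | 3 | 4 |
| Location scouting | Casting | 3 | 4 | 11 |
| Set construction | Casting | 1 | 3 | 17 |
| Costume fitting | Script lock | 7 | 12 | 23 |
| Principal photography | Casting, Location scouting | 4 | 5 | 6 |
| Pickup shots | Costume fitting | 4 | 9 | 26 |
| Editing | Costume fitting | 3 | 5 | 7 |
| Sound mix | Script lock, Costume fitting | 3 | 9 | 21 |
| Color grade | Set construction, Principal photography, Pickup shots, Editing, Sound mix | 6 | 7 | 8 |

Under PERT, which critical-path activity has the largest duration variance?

Pickup shots

te_Script lock = (1 + 4·3 + 17)/6 = 30/6 = 5; σ²_Script lock = ((17−1)/6)² = 7.111
te_Casting = (2 + 4·3 + 4)/6 = 18/6 = 3; σ²_Casting = ((4−2)/6)² = 0.111
te_Location scouting = (3 + 4·4 + 11)/6 = 30/6 = 5; σ²_Location scouting = ((11−3)/6)² = 1.778
te_Set construction = (1 + 4·3 + 17)/6 = 30/6 = 5; σ²_Set construction = ((17−1)/6)² = 7.111
te_Costume fitting = (7 + 4·12 + 23)/6 = 78/6 = 13; σ²_Costume fitting = ((23−7)/6)² = 7.111
te_Principal photography = (4 + 4·5 + 6)/6 = 30/6 = 5; σ²_Principal photography = ((6−4)/6)² = 0.111
te_Pickup shots = (4 + 4·9 + 26)/6 = 66/6 = 11; σ²_Pickup shots = ((26−4)/6)² = 13.444
te_Editing = (3 + 4·5 + 7)/6 = 30/6 = 5; σ²_Editing = ((7−3)/6)² = 0.444
te_Sound mix = (3 + 4·9 + 21)/6 = 60/6 = 10; σ²_Sound mix = ((21−3)/6)² = 9.000
te_Color grade = (6 + 4·7 + 8)/6 = 42/6 = 7; σ²_Color grade = ((8−6)/6)² = 0.111

Forward pass:
ES_Script lock = 0; EF_Script lock = 5
ES_Casting = 0; EF_Casting = 3
ES_Location scouting = 3; EF_Location scouting = 3+5 = 8
ES_Set construction = 3; EF_Set construction = 3+5 = 8
ES_Costume fitting = 5; EF_Costume fitting = 5+13 = 18
ES_Principal photography = max(EF_Casting=3, EF_Location scouting=8) = 8; EF_Principal photography = 8+5 = 13
ES_Pickup shots = 18; EF_Pickup shots = 18+11 = 29
ES_Editing = 18; EF_Editing = 18+5 = 23
ES_Sound mix = max(EF_Script lock=5, EF_Costume fitting=18) = 18; EF_Sound mix = 18+10 = 28
ES_Color grade = max(EF_Set construction=8, EF_Principal photography=13, EF_Pickup shots=29, EF_Editing=23, EF_Sound mix=28) = 29; EF_Color grade = 29+7 = 36
Expected project duration μ = 36 days. Critical path: Script lock → Costume fitting → Pickup shots → Color grade.

Variances on critical path: σ²_Script lock=7.111, σ²_Costume fitting=7.111, σ²_Pickup shots=13.444, σ²_Color grade=0.111.
Largest is σ²_Pickup shots = 13.444.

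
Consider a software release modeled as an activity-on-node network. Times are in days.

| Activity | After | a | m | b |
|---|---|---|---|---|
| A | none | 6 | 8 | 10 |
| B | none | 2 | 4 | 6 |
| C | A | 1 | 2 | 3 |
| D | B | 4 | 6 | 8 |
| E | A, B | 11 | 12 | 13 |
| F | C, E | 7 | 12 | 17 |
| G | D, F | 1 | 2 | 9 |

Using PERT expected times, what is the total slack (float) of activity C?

10 days

te_A = (6 + 4·8 + 10)/6 = 48/6 = 8
te_B = (2 + 4·4 + 6)/6 = 24/6 = 4
te_C = (1 + 4·2 + 3)/6 = 12/6 = 2
te_D = (4 + 4·6 + 8)/6 = 36/6 = 6
te_E = (11 + 4·12 + 13)/6 = 72/6 = 12
te_F = (7 + 4·12 + 17)/6 = 72/6 = 12
te_G = (1 + 4·2 + 9)/6 = 18/6 = 3

Forward pass:
ES_A = 0; EF_A = 8
ES_B = 0; EF_B = 4
ES_C = 8; EF_C = 8+2 = 10
ES_D = 4; EF_D = 4+6 = 10
ES_E = max(EF_A=8, EF_B=4) = 8; EF_E = 8+12 = 20
ES_F = max(EF_C=10, EF_E=20) = 20; EF_F = 20+12 = 32
ES_G = max(EF_D=10, EF_F=32) = 32; EF_G = 32+3 = 35
Expected project duration μ = 35 days. Critical path: A → E → F → G.

Backward pass:
LF_G = 35; LS_G = 35−3 = 32
LF_F = LS_G = 32; LS_F = 32−12 = 20
LF_E = LS_F = 20; LS_E = 20−12 = 8
LF_D = LS_G = 32; LS_D = 32−6 = 26
LF_C = LS_F = 20; LS_C = 20−2 = 18
LF_B = min(LS_D=26, LS_E=8) = 8; LS_B = 8−4 = 4
LF_A = min(LS_C=18, LS_E=8) = 8; LS_A = 8−8 = 0
Slack_C = LS_C − ES_C = 18 − 8 = 10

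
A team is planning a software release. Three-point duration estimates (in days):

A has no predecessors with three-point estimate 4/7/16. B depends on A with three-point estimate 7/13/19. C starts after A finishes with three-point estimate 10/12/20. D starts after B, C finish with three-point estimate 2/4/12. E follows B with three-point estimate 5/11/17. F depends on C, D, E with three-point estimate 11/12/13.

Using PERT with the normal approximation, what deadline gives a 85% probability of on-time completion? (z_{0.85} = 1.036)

47.6 days

te_A = (4 + 4·7 + 16)/6 = 48/6 = 8; σ²_A = ((16−4)/6)² = 4.000
te_B = (7 + 4·13 + 19)/6 = 78/6 = 13; σ²_B = ((19−7)/6)² = 4.000
te_C = (10 + 4·12 + 20)/6 = 78/6 = 13; σ²_C = ((20−10)/6)² = 2.778
te_D = (2 + 4·4 + 12)/6 = 30/6 = 5; σ²_D = ((12−2)/6)² = 2.778
te_E = (5 + 4·11 + 17)/6 = 66/6 = 11; σ²_E = ((17−5)/6)² = 4.000
te_F = (11 + 4·12 + 13)/6 = 72/6 = 12; σ²_F = ((13−11)/6)² = 0.111

Forward pass:
ES_A = 0; EF_A = 8
ES_B = 8; EF_B = 8+13 = 21
ES_C = 8; EF_C = 8+13 = 21
ES_D = max(EF_B=21, EF_C=21) = 21; EF_D = 21+5 = 26
ES_E = 21; EF_E = 21+11 = 32
ES_F = max(EF_C=21, EF_D=26, EF_E=32) = 32; EF_F = 32+12 = 44
Expected project duration μ = 44 days. Critical path: A → B → E → F.

Variance along critical path = 4.000 + 4.000 + 4.000 + 0.111 = 12.111; σ = 3.480 days.
D = μ + z·σ = 44 + 1.036·3.480 = 47.6 days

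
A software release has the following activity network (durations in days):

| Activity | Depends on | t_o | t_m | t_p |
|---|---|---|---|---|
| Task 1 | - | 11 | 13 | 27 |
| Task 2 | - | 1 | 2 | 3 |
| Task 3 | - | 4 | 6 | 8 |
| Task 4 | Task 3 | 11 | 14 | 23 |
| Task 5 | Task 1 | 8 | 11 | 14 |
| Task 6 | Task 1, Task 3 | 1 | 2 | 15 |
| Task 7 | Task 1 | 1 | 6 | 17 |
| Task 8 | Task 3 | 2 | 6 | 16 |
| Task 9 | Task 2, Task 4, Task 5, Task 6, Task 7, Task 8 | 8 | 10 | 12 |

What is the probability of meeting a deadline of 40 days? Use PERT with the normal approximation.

0.914

te_Task 1 = (11 + 4·13 + 27)/6 = 90/6 = 15; σ²_Task 1 = ((27−11)/6)² = 7.111
te_Task 2 = (1 + 4·2 + 3)/6 = 12/6 = 2; σ²_Task 2 = ((3−1)/6)² = 0.111
te_Task 3 = (4 + 4·6 + 8)/6 = 36/6 = 6; σ²_Task 3 = ((8−4)/6)² = 0.444
te_Task 4 = (11 + 4·14 + 23)/6 = 90/6 = 15; σ²_Task 4 = ((23−11)/6)² = 4.000
te_Task 5 = (8 + 4·11 + 14)/6 = 66/6 = 11; σ²_Task 5 = ((14−8)/6)² = 1.000
te_Task 6 = (1 + 4·2 + 15)/6 = 24/6 = 4; σ²_Task 6 = ((15−1)/6)² = 5.444
te_Task 7 = (1 + 4·6 + 17)/6 = 42/6 = 7; σ²_Task 7 = ((17−1)/6)² = 7.111
te_Task 8 = (2 + 4·6 + 16)/6 = 42/6 = 7; σ²_Task 8 = ((16−2)/6)² = 5.444
te_Task 9 = (8 + 4·10 + 12)/6 = 60/6 = 10; σ²_Task 9 = ((12−8)/6)² = 0.444

Forward pass:
ES_Task 1 = 0; EF_Task 1 = 15
ES_Task 2 = 0; EF_Task 2 = 2
ES_Task 3 = 0; EF_Task 3 = 6
ES_Task 4 = 6; EF_Task 4 = 6+15 = 21
ES_Task 5 = 15; EF_Task 5 = 15+11 = 26
ES_Task 6 = max(EF_Task 1=15, EF_Task 3=6) = 15; EF_Task 6 = 15+4 = 19
ES_Task 7 = 15; EF_Task 7 = 15+7 = 22
ES_Task 8 = 6; EF_Task 8 = 6+7 = 13
ES_Task 9 = max(EF_Task 2=2, EF_Task 4=21, EF_Task 5=26, EF_Task 6=19, EF_Task 7=22, EF_Task 8=13) = 26; EF_Task 9 = 26+10 = 36
Expected project duration μ = 36 days. Critical path: Task 1 → Task 5 → Task 9.

Variance along critical path = 7.111 + 1.000 + 0.444 = 8.556; σ = √8.556 = 2.925 days.
Z = (40 − 36) / 2.925 = 1.368
P(T ≤ 40) = Φ(1.368) ≈ 0.914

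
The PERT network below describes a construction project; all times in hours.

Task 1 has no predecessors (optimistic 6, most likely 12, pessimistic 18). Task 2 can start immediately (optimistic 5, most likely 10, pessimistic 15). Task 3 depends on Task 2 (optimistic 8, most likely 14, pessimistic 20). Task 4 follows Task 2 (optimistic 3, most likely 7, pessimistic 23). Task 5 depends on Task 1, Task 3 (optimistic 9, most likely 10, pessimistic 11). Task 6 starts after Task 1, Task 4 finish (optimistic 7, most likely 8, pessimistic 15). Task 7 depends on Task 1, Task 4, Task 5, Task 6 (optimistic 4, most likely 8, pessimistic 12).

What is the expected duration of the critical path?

te_Task 1 = (6 + 4·12 + 18)/6 = 72/6 = 12
te_Task 2 = (5 + 4·10 + 15)/6 = 60/6 = 10
te_Task 3 = (8 + 4·14 + 20)/6 = 84/6 = 14
te_Task 4 = (3 + 4·7 + 23)/6 = 54/6 = 9
te_Task 5 = (9 + 4·10 + 11)/6 = 60/6 = 10
te_Task 6 = (7 + 4·8 + 15)/6 = 54/6 = 9
te_Task 7 = (4 + 4·8 + 12)/6 = 48/6 = 8

Forward pass:
ES_Task 1 = 0; EF_Task 1 = 12
ES_Task 2 = 0; EF_Task 2 = 10
ES_Task 3 = 10; EF_Task 3 = 10+14 = 24
ES_Task 4 = 10; EF_Task 4 = 10+9 = 19
ES_Task 5 = max(EF_Task 1=12, EF_Task 3=24) = 24; EF_Task 5 = 24+10 = 34
ES_Task 6 = max(EF_Task 1=12, EF_Task 4=19) = 19; EF_Task 6 = 19+9 = 28
ES_Task 7 = max(EF_Task 1=12, EF_Task 4=19, EF_Task 5=34, EF_Task 6=28) = 34; EF_Task 7 = 34+8 = 42
Expected project duration μ = 42 hours. Critical path: Task 2 → Task 3 → Task 5 → Task 7.

42 hours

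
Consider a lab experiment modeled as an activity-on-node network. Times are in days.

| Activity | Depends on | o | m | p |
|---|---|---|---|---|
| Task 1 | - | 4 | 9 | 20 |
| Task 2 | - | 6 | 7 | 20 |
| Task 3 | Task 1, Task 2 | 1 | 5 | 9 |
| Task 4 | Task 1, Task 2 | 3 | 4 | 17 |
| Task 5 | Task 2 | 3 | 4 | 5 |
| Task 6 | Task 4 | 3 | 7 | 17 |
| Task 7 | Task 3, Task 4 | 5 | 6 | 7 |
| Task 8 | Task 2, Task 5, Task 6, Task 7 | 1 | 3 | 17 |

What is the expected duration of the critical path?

te_Task 1 = (4 + 4·9 + 20)/6 = 60/6 = 10
te_Task 2 = (6 + 4·7 + 20)/6 = 54/6 = 9
te_Task 3 = (1 + 4·5 + 9)/6 = 30/6 = 5
te_Task 4 = (3 + 4·4 + 17)/6 = 36/6 = 6
te_Task 5 = (3 + 4·4 + 5)/6 = 24/6 = 4
te_Task 6 = (3 + 4·7 + 17)/6 = 48/6 = 8
te_Task 7 = (5 + 4·6 + 7)/6 = 36/6 = 6
te_Task 8 = (1 + 4·3 + 17)/6 = 30/6 = 5

Forward pass:
ES_Task 1 = 0; EF_Task 1 = 10
ES_Task 2 = 0; EF_Task 2 = 9
ES_Task 3 = max(EF_Task 1=10, EF_Task 2=9) = 10; EF_Task 3 = 10+5 = 15
ES_Task 4 = max(EF_Task 1=10, EF_Task 2=9) = 10; EF_Task 4 = 10+6 = 16
ES_Task 5 = 9; EF_Task 5 = 9+4 = 13
ES_Task 6 = 16; EF_Task 6 = 16+8 = 24
ES_Task 7 = max(EF_Task 3=15, EF_Task 4=16) = 16; EF_Task 7 = 16+6 = 22
ES_Task 8 = max(EF_Task 2=9, EF_Task 5=13, EF_Task 6=24, EF_Task 7=22) = 24; EF_Task 8 = 24+5 = 29
Expected project duration μ = 29 days. Critical path: Task 1 → Task 4 → Task 6 → Task 8.

29 days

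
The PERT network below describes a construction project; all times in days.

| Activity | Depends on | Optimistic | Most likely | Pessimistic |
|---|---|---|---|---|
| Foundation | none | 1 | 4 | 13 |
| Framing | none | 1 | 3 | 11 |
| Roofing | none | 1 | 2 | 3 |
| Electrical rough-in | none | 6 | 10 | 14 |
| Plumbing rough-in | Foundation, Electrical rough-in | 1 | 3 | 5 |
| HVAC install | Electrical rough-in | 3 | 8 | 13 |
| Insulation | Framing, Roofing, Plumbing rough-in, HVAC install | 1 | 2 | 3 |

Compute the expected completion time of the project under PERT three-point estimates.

20 days

te_Foundation = (1 + 4·4 + 13)/6 = 30/6 = 5
te_Framing = (1 + 4·3 + 11)/6 = 24/6 = 4
te_Roofing = (1 + 4·2 + 3)/6 = 12/6 = 2
te_Electrical rough-in = (6 + 4·10 + 14)/6 = 60/6 = 10
te_Plumbing rough-in = (1 + 4·3 + 5)/6 = 18/6 = 3
te_HVAC install = (3 + 4·8 + 13)/6 = 48/6 = 8
te_Insulation = (1 + 4·2 + 3)/6 = 12/6 = 2

Forward pass:
ES_Foundation = 0; EF_Foundation = 5
ES_Framing = 0; EF_Framing = 4
ES_Roofing = 0; EF_Roofing = 2
ES_Electrical rough-in = 0; EF_Electrical rough-in = 10
ES_Plumbing rough-in = max(EF_Foundation=5, EF_Electrical rough-in=10) = 10; EF_Plumbing rough-in = 10+3 = 13
ES_HVAC install = 10; EF_HVAC install = 10+8 = 18
ES_Insulation = max(EF_Framing=4, EF_Roofing=2, EF_Plumbing rough-in=13, EF_HVAC install=18) = 18; EF_Insulation = 18+2 = 20
Expected project duration μ = 20 days. Critical path: Electrical rough-in → HVAC install → Insulation.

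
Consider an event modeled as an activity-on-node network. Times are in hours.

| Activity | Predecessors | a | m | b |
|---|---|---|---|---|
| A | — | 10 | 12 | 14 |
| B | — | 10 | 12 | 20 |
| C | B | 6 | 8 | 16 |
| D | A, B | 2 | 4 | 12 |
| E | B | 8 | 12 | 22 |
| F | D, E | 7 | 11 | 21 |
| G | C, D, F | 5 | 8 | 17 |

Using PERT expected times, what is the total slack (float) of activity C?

te_A = (10 + 4·12 + 14)/6 = 72/6 = 12
te_B = (10 + 4·12 + 20)/6 = 78/6 = 13
te_C = (6 + 4·8 + 16)/6 = 54/6 = 9
te_D = (2 + 4·4 + 12)/6 = 30/6 = 5
te_E = (8 + 4·12 + 22)/6 = 78/6 = 13
te_F = (7 + 4·11 + 21)/6 = 72/6 = 12
te_G = (5 + 4·8 + 17)/6 = 54/6 = 9

Forward pass:
ES_A = 0; EF_A = 12
ES_B = 0; EF_B = 13
ES_C = 13; EF_C = 13+9 = 22
ES_D = max(EF_A=12, EF_B=13) = 13; EF_D = 13+5 = 18
ES_E = 13; EF_E = 13+13 = 26
ES_F = max(EF_D=18, EF_E=26) = 26; EF_F = 26+12 = 38
ES_G = max(EF_C=22, EF_D=18, EF_F=38) = 38; EF_G = 38+9 = 47
Expected project duration μ = 47 hours. Critical path: B → E → F → G.

Backward pass:
LF_G = 47; LS_G = 47−9 = 38
LF_F = LS_G = 38; LS_F = 38−12 = 26
LF_E = LS_F = 26; LS_E = 26−13 = 13
LF_D = min(LS_F=26, LS_G=38) = 26; LS_D = 26−5 = 21
LF_C = LS_G = 38; LS_C = 38−9 = 29
LF_B = min(LS_C=29, LS_D=21, LS_E=13) = 13; LS_B = 13−13 = 0
LF_A = LS_D = 21; LS_A = 21−12 = 9
Slack_C = LS_C − ES_C = 29 − 13 = 16

16 hours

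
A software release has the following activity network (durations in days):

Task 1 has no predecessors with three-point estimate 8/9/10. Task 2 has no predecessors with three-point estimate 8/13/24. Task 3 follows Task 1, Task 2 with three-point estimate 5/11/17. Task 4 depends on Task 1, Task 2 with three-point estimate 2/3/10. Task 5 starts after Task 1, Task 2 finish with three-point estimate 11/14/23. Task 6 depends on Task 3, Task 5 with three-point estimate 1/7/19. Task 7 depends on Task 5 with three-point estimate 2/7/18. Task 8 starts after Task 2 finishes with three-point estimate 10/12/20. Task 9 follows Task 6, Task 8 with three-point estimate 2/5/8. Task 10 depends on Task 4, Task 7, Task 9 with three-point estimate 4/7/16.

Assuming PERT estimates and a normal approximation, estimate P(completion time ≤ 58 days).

0.945

te_Task 1 = (8 + 4·9 + 10)/6 = 54/6 = 9; σ²_Task 1 = ((10−8)/6)² = 0.111
te_Task 2 = (8 + 4·13 + 24)/6 = 84/6 = 14; σ²_Task 2 = ((24−8)/6)² = 7.111
te_Task 3 = (5 + 4·11 + 17)/6 = 66/6 = 11; σ²_Task 3 = ((17−5)/6)² = 4.000
te_Task 4 = (2 + 4·3 + 10)/6 = 24/6 = 4; σ²_Task 4 = ((10−2)/6)² = 1.778
te_Task 5 = (11 + 4·14 + 23)/6 = 90/6 = 15; σ²_Task 5 = ((23−11)/6)² = 4.000
te_Task 6 = (1 + 4·7 + 19)/6 = 48/6 = 8; σ²_Task 6 = ((19−1)/6)² = 9.000
te_Task 7 = (2 + 4·7 + 18)/6 = 48/6 = 8; σ²_Task 7 = ((18−2)/6)² = 7.111
te_Task 8 = (10 + 4·12 + 20)/6 = 78/6 = 13; σ²_Task 8 = ((20−10)/6)² = 2.778
te_Task 9 = (2 + 4·5 + 8)/6 = 30/6 = 5; σ²_Task 9 = ((8−2)/6)² = 1.000
te_Task 10 = (4 + 4·7 + 16)/6 = 48/6 = 8; σ²_Task 10 = ((16−4)/6)² = 4.000

Forward pass:
ES_Task 1 = 0; EF_Task 1 = 9
ES_Task 2 = 0; EF_Task 2 = 14
ES_Task 3 = max(EF_Task 1=9, EF_Task 2=14) = 14; EF_Task 3 = 14+11 = 25
ES_Task 4 = max(EF_Task 1=9, EF_Task 2=14) = 14; EF_Task 4 = 14+4 = 18
ES_Task 5 = max(EF_Task 1=9, EF_Task 2=14) = 14; EF_Task 5 = 14+15 = 29
ES_Task 6 = max(EF_Task 3=25, EF_Task 5=29) = 29; EF_Task 6 = 29+8 = 37
ES_Task 7 = 29; EF_Task 7 = 29+8 = 37
ES_Task 8 = 14; EF_Task 8 = 14+13 = 27
ES_Task 9 = max(EF_Task 6=37, EF_Task 8=27) = 37; EF_Task 9 = 37+5 = 42
ES_Task 10 = max(EF_Task 4=18, EF_Task 7=37, EF_Task 9=42) = 42; EF_Task 10 = 42+8 = 50
Expected project duration μ = 50 days. Critical path: Task 2 → Task 5 → Task 6 → Task 9 → Task 10.

Variance along critical path = 7.111 + 4.000 + 9.000 + 1.000 + 4.000 = 25.111; σ = √25.111 = 5.011 days.
Z = (58 − 50) / 5.011 = 1.596
P(T ≤ 58) = Φ(1.596) ≈ 0.945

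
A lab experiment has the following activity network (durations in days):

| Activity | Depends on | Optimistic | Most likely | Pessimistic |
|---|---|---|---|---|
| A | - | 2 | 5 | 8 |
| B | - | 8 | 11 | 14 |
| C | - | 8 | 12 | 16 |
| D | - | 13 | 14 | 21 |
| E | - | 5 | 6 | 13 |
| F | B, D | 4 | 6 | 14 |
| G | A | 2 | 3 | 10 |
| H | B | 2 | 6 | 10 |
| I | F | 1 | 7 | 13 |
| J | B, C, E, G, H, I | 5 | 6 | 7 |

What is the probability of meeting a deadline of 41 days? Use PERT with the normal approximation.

te_A = (2 + 4·5 + 8)/6 = 30/6 = 5; σ²_A = ((8−2)/6)² = 1.000
te_B = (8 + 4·11 + 14)/6 = 66/6 = 11; σ²_B = ((14−8)/6)² = 1.000
te_C = (8 + 4·12 + 16)/6 = 72/6 = 12; σ²_C = ((16−8)/6)² = 1.778
te_D = (13 + 4·14 + 21)/6 = 90/6 = 15; σ²_D = ((21−13)/6)² = 1.778
te_E = (5 + 4·6 + 13)/6 = 42/6 = 7; σ²_E = ((13−5)/6)² = 1.778
te_F = (4 + 4·6 + 14)/6 = 42/6 = 7; σ²_F = ((14−4)/6)² = 2.778
te_G = (2 + 4·3 + 10)/6 = 24/6 = 4; σ²_G = ((10−2)/6)² = 1.778
te_H = (2 + 4·6 + 10)/6 = 36/6 = 6; σ²_H = ((10−2)/6)² = 1.778
te_I = (1 + 4·7 + 13)/6 = 42/6 = 7; σ²_I = ((13−1)/6)² = 4.000
te_J = (5 + 4·6 + 7)/6 = 36/6 = 6; σ²_J = ((7−5)/6)² = 0.111

Forward pass:
ES_A = 0; EF_A = 5
ES_B = 0; EF_B = 11
ES_C = 0; EF_C = 12
ES_D = 0; EF_D = 15
ES_E = 0; EF_E = 7
ES_F = max(EF_B=11, EF_D=15) = 15; EF_F = 15+7 = 22
ES_G = 5; EF_G = 5+4 = 9
ES_H = 11; EF_H = 11+6 = 17
ES_I = 22; EF_I = 22+7 = 29
ES_J = max(EF_B=11, EF_C=12, EF_E=7, EF_G=9, EF_H=17, EF_I=29) = 29; EF_J = 29+6 = 35
Expected project duration μ = 35 days. Critical path: D → F → I → J.

Variance along critical path = 1.778 + 2.778 + 4.000 + 0.111 = 8.667; σ = √8.667 = 2.944 days.
Z = (41 − 35) / 2.944 = 2.038
P(T ≤ 41) = Φ(2.038) ≈ 0.979

0.979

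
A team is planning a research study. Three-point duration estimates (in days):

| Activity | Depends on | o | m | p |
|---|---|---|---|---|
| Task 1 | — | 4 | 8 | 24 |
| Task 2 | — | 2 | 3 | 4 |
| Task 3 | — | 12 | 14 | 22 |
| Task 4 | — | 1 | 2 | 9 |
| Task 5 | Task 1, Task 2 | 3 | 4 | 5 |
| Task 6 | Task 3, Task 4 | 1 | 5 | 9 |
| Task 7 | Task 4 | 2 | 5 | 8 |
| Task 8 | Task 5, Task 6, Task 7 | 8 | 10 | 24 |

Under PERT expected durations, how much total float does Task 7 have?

12 days

te_Task 1 = (4 + 4·8 + 24)/6 = 60/6 = 10
te_Task 2 = (2 + 4·3 + 4)/6 = 18/6 = 3
te_Task 3 = (12 + 4·14 + 22)/6 = 90/6 = 15
te_Task 4 = (1 + 4·2 + 9)/6 = 18/6 = 3
te_Task 5 = (3 + 4·4 + 5)/6 = 24/6 = 4
te_Task 6 = (1 + 4·5 + 9)/6 = 30/6 = 5
te_Task 7 = (2 + 4·5 + 8)/6 = 30/6 = 5
te_Task 8 = (8 + 4·10 + 24)/6 = 72/6 = 12

Forward pass:
ES_Task 1 = 0; EF_Task 1 = 10
ES_Task 2 = 0; EF_Task 2 = 3
ES_Task 3 = 0; EF_Task 3 = 15
ES_Task 4 = 0; EF_Task 4 = 3
ES_Task 5 = max(EF_Task 1=10, EF_Task 2=3) = 10; EF_Task 5 = 10+4 = 14
ES_Task 6 = max(EF_Task 3=15, EF_Task 4=3) = 15; EF_Task 6 = 15+5 = 20
ES_Task 7 = 3; EF_Task 7 = 3+5 = 8
ES_Task 8 = max(EF_Task 5=14, EF_Task 6=20, EF_Task 7=8) = 20; EF_Task 8 = 20+12 = 32
Expected project duration μ = 32 days. Critical path: Task 3 → Task 6 → Task 8.

Backward pass:
LF_Task 8 = 32; LS_Task 8 = 32−12 = 20
LF_Task 7 = LS_Task 8 = 20; LS_Task 7 = 20−5 = 15
LF_Task 6 = LS_Task 8 = 20; LS_Task 6 = 20−5 = 15
LF_Task 5 = LS_Task 8 = 20; LS_Task 5 = 20−4 = 16
LF_Task 4 = min(LS_Task 6=15, LS_Task 7=15) = 15; LS_Task 4 = 15−3 = 12
LF_Task 3 = LS_Task 6 = 15; LS_Task 3 = 15−15 = 0
LF_Task 2 = LS_Task 5 = 16; LS_Task 2 = 16−3 = 13
LF_Task 1 = LS_Task 5 = 16; LS_Task 1 = 16−10 = 6
Slack_Task 7 = LS_Task 7 − ES_Task 7 = 15 − 3 = 12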